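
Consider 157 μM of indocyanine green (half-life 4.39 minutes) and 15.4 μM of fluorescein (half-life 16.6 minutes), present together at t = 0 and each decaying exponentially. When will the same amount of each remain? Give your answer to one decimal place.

20.0 minutes

Set 157·(1/2)^(t/4.39) = 15.4·(1/2)^(t/16.6).
Taking log₂: log₂(157/15.4) = t·(1/4.39 − 1/16.6).
log₂(10.195) = 3.3498; 1/4.39 − 1/16.6 = 0.16755.
t = 3.3498 / 0.16755 ≈ 19.993 minutes.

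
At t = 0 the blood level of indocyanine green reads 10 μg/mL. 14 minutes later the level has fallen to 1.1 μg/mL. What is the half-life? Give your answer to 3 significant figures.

A/A₀ = 1.1/10 ≈ 0.11.
n = log₂(9.0909) ≈ 3.1844 half-lives elapsed in 14 minutes.
t½ = 14/3.1844 ≈ 4.3964 minutes.

4.40 minutes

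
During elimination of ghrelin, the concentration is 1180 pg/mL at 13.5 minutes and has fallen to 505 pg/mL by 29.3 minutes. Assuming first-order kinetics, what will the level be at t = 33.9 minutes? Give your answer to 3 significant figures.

394 pg/mL

Over Δt = 29.3 − 13.5 = 15.8 minutes, the level fell by a factor of 1180/505 ≈ 2.3366.
n = log₂(2.3366) ≈ 1.2244 half-lives, so t½ = 15.8/1.2244 ≈ 12.904 minutes.
From t = 29.3 to t = 33.9: 505 × (1/2)^((33.9−29.3)/12.904) ≈ 394.44 pg/mL.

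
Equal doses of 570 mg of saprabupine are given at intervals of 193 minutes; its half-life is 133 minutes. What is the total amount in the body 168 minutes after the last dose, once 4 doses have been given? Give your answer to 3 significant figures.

368 mg

The 4 doses were given 747, 554, 361, 168 minutes ago.
Total = 570·(1/2)^(747/133) + 570·(1/2)^(554/133) + 570·(1/2)^(361/133) + 570·(1/2)^(168/133)
      = 11.618 + 31.766 + 86.855 + 237.48 ≈ 367.72 mg.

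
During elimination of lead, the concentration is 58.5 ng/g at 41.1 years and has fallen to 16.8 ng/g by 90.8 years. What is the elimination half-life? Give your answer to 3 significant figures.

27.6 years

Over Δt = 90.8 − 41.1 = 49.7 years, the level fell by a factor of 58.5/16.8 ≈ 3.4821.
n = log₂(3.4821) ≈ 1.8 half-lives, so t½ = 49.7/1.8 ≈ 27.611 years.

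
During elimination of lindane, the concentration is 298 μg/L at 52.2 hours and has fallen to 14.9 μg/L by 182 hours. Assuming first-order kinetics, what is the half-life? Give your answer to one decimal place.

30.0 hours

Over Δt = 182 − 52.2 = 129.8 hours, the level fell by a factor of 298/14.9 ≈ 20.
n = log₂(20) ≈ 4.3219 half-lives, so t½ = 129.8/4.3219 ≈ 30.033 hours.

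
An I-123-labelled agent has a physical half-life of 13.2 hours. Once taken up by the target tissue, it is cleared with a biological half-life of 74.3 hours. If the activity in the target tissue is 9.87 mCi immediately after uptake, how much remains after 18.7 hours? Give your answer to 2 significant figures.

3.1 mCi

1/t_eff = 1/t_phys + 1/t_biol = 1/13.2 + 1/74.3 = 0.089217 per hour.
t_eff = 13.2 × 74.3 / (13.2 + 74.3) ≈ 11.209 hours.
Remaining = 9.87 × (1/2)^(18.7/11.209) = 9.87 × (1/2)^1.6683 ≈ 3.1052 mCi.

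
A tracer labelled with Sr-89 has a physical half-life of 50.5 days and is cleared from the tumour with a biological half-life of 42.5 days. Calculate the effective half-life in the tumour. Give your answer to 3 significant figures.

1/t_eff = 1/t_phys + 1/t_biol = 1/50.5 + 1/42.5 = 0.043331 per day.
t_eff = 50.5 × 42.5 / (50.5 + 42.5) ≈ 23.078 days.

23.1 days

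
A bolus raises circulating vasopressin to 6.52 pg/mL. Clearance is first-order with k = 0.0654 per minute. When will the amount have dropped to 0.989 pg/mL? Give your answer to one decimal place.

28.8 minutes

t½ = ln 2 / k = 0.69315 / 0.0654 ≈ 10.599 minutes.
Fraction remaining = 0.989/6.52 ≈ 0.15169.
n = log₂(6.52/0.989) = ln(6.5925)/ln 2 ≈ 2.7208 half-lives.
t = n × t½ = 2.7208 × 10.599 ≈ 28.837 minutes.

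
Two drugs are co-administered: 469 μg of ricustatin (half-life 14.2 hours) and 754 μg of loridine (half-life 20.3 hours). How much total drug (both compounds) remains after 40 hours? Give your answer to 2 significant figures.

ricustatin: 469 × (1/2)^(40/14.2) = 469 × (1/2)^2.8169 ≈ 66.558 μg.
loridine: 754 × (1/2)^(40/20.3) = 754 × (1/2)^1.9704 ≈ 192.4 μg.
Total = 66.558 + 192.4 ≈ 258.96 μg.

260 μg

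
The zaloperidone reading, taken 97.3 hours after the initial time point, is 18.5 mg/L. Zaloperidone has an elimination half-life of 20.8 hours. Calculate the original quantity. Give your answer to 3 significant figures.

Number of half-lives elapsed: n = 97.3/20.8 ≈ 4.6779.
A₀ = A × 2^n = 18.5 × 2^4.6779 = 18.5 × 25.597 ≈ 473.54 mg/L.

474 mg/L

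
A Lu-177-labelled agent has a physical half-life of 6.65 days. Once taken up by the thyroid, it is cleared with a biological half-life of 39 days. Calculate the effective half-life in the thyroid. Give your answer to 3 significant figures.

5.68 days

1/t_eff = 1/t_phys + 1/t_biol = 1/6.65 + 1/39 = 0.17602 per day.
t_eff = 6.65 × 39 / (6.65 + 39) ≈ 5.6813 days.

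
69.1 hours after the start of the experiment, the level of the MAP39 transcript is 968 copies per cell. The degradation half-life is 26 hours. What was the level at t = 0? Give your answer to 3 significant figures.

Number of half-lives elapsed: n = 69.1/26 ≈ 2.6577.
A₀ = A × 2^n = 968 × 2^2.6577 = 968 × 6.3102 ≈ 6108.3 copies per cell.

6110 copies per cell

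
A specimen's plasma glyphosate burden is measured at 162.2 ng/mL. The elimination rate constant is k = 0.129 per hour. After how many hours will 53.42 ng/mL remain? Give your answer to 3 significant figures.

8.61 hours

t½ = ln 2 / k = 0.69315 / 0.129 ≈ 5.3732 hours.
Fraction remaining = 53.42/162.2 ≈ 0.32935.
n = log₂(162.2/53.42) = ln(3.0363)/ln 2 ≈ 1.6023 half-lives.
t = n × t½ = 1.6023 × 5.3732 ≈ 8.6097 hours.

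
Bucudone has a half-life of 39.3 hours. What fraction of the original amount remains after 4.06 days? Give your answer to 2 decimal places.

0.18

4.06 days = 97.44 hours.
n = 97.44/39.3 ≈ 2.4794 half-lives.
Fraction remaining = (1/2)^2.4794 ≈ 0.17932.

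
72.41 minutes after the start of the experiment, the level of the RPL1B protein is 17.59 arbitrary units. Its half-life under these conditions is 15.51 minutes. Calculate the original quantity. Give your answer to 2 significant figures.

Number of half-lives elapsed: n = 72.41/15.51 ≈ 4.6686.
A₀ = A × 2^n = 17.59 × 2^4.6686 = 17.59 × 25.432 ≈ 447.36 arbitrary units.

450 arbitrary units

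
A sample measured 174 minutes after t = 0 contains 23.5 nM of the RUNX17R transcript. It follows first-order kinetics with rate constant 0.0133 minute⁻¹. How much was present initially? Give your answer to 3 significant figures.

t½ = ln 2 / k = 0.69315 / 0.0133 ≈ 52.116 minutes.
Number of half-lives elapsed: n = 174/52.116 ≈ 3.3387.
A₀ = A × 2^n = 23.5 × 2^3.3387 = 23.5 × 10.117 ≈ 237.75 nM.

238 nM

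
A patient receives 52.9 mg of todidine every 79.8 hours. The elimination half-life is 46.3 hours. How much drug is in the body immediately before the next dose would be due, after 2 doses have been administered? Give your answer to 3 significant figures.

The 2 doses were given 159.6, 79.8 hours ago.
Total = 52.9·(1/2)^(159.6/46.3) + 52.9·(1/2)^(79.8/46.3)
      = 4.8504 + 16.018 ≈ 20.869 mg.

20.9 mg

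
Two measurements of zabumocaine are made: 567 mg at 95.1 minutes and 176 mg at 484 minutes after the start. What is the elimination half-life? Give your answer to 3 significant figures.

Over Δt = 484 − 95.1 = 388.9 minutes, the level fell by a factor of 567/176 ≈ 3.2216.
n = log₂(3.2216) ≈ 1.6878 half-lives, so t½ = 388.9/1.6878 ≈ 230.42 minutes.

230 minutes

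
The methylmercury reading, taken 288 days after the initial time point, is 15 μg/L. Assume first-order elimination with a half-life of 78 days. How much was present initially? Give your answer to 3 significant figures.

194 μg/L

Number of half-lives elapsed: n = 288/78 ≈ 3.6923.
A₀ = A × 2^n = 15 × 2^3.6923 = 15 × 12.927 ≈ 193.9 μg/L.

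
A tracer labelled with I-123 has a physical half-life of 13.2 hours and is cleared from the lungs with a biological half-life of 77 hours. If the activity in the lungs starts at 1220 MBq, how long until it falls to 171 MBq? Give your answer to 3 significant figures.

1/t_eff = 1/t_phys + 1/t_biol = 1/13.2 + 1/77 = 0.088745 per hour.
t_eff = 13.2 × 77 / (13.2 + 77) ≈ 11.268 hours.
n = log₂(1220/171) ≈ 2.8348; t = 2.8348 × 11.268 ≈ 31.944 hours.

31.9 hours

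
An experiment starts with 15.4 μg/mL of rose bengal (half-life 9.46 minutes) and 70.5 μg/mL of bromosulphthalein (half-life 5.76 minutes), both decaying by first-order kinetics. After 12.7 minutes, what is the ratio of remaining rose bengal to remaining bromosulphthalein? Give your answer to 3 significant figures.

rose bengal: 15.4 × (1/2)^(12.7/9.46) = 15.4 × (1/2)^1.3425 ≈ 6.0728 μg/mL.
bromosulphthalein: 70.5 × (1/2)^(12.7/5.76) = 70.5 × (1/2)^2.2049 ≈ 15.292 μg/mL.
Ratio ≈ 6.0728 / 15.292 ≈ 0.39713.

0.397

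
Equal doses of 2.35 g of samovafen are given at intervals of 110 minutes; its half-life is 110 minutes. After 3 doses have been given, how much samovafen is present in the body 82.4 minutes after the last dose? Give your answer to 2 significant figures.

2.4 g

The 3 doses were given 302.4, 192.4, 82.4 minutes ago.
Total = 2.35·(1/2)^(302.4/110) + 2.35·(1/2)^(192.4/110) + 2.35·(1/2)^(82.4/110)
      = 0.34955 + 0.6991 + 1.3982 ≈ 2.4468 g.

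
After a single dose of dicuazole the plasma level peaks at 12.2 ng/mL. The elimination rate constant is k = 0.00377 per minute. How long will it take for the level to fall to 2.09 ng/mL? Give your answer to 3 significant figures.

t½ = ln 2 / k = 0.69315 / 0.00377 ≈ 183.86 minutes.
Fraction remaining = 2.09/12.2 ≈ 0.17131.
n = log₂(12.2/2.09) = ln(5.8373)/ln 2 ≈ 2.5453 half-lives.
t = n × t½ = 2.5453 × 183.86 ≈ 467.98 minutes.

468 minutes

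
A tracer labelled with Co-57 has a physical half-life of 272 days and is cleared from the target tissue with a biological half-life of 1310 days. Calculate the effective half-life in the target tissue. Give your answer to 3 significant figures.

225 days

1/t_eff = 1/t_phys + 1/t_biol = 1/272 + 1/1310 = 0.0044398 per day.
t_eff = 272 × 1310 / (272 + 1310) ≈ 225.23 days.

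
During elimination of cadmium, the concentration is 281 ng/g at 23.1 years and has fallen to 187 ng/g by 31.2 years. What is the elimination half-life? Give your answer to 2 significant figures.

Over Δt = 31.2 − 23.1 = 8.1 years, the level fell by a factor of 281/187 ≈ 1.5027.
n = log₂(1.5027) ≈ 0.58753 half-lives, so t½ = 8.1/0.58753 ≈ 13.786 years.

14 years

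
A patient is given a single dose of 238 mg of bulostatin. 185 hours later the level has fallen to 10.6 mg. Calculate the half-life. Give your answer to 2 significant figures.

A/A₀ = 10.6/238 ≈ 0.044538.
n = log₂(22.453) ≈ 4.4888 half-lives elapsed in 185 hours.
t½ = 185/4.4888 ≈ 41.213 hours.

41 hours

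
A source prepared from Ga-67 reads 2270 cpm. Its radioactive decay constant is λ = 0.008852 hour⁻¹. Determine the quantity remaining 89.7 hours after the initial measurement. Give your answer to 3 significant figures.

t½ = ln 2 / λ = 0.69315 / 0.008852 ≈ 78.304 hours.
Number of half-lives: n = 89.7/78.304 ≈ 1.1455.
Remaining = 2270 × (1/2)^1.1455 = 2270 × 0.45202 ≈ 1026.1 cpm.

1030 cpm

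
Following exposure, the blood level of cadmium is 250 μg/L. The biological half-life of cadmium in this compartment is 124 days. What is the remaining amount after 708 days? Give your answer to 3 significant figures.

Number of half-lives: n = 708/124 ≈ 5.7097.
Remaining = 250 × (1/2)^5.7097 = 250 × 0.019108 ≈ 4.777 μg/L.

4.78 μg/L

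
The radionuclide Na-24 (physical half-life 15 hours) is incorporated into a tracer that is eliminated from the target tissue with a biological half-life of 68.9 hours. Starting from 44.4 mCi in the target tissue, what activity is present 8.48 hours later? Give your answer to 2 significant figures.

1/t_eff = 1/t_phys + 1/t_biol = 1/15 + 1/68.9 = 0.08118 per hour.
t_eff = 15 × 68.9 / (15 + 68.9) ≈ 12.318 hours.
Remaining = 44.4 × (1/2)^(8.48/12.318) = 44.4 × (1/2)^0.68841 ≈ 27.552 mCi.

28 mCi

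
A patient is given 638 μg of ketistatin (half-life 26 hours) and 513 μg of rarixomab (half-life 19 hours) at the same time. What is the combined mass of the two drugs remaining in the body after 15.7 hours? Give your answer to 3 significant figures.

ketistatin: 638 × (1/2)^(15.7/26) = 638 × (1/2)^0.60385 ≈ 419.8 μg.
rarixomab: 513 × (1/2)^(15.7/19) = 513 × (1/2)^0.82632 ≈ 289.32 μg.
Total = 419.8 + 289.32 ≈ 709.12 μg.

709 μg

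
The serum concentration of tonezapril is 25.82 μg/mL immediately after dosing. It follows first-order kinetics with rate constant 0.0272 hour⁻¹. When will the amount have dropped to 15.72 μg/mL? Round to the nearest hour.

18 hours

t½ = ln 2 / k = 0.69315 / 0.0272 ≈ 25.483 hours.
Fraction remaining = 15.72/25.82 ≈ 0.60883.
n = log₂(25.82/15.72) = ln(1.6425)/ln 2 ≈ 0.71589 half-lives.
t = n × t½ = 0.71589 × 25.483 ≈ 18.243 hours.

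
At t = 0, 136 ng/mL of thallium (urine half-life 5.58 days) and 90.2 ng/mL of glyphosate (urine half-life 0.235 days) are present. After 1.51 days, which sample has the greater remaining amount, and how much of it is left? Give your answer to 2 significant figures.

thallium: 136 × (1/2)^0.27061 ≈ 112.74 ng/mL.
glyphosate: 90.2 × (1/2)^6.4255 ≈ 1.0494 ng/mL.
Thallium has more remaining, at ≈ 112.74 ng/mL.

thallium, 110 ng/mL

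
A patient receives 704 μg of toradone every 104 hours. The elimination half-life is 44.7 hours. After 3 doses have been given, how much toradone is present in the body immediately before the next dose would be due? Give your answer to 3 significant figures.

174 μg

The 3 doses were given 312, 208, 104 hours ago.
Total = 704·(1/2)^(312/44.7) + 704·(1/2)^(208/44.7) + 704·(1/2)^(104/44.7)
      = 5.5773 + 27.977 + 140.34 ≈ 173.9 μg.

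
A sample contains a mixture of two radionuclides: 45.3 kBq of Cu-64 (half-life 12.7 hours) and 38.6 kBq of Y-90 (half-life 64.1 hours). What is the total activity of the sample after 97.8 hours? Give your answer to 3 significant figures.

13.6 kBq

Cu-64: 45.3 × (1/2)^(97.8/12.7) = 45.3 × (1/2)^7.7008 ≈ 0.21774 kBq.
Y-90: 38.6 × (1/2)^(97.8/64.1) = 38.6 × (1/2)^1.5257 ≈ 13.406 kBq.
Total = 0.21774 + 13.406 ≈ 13.624 kBq.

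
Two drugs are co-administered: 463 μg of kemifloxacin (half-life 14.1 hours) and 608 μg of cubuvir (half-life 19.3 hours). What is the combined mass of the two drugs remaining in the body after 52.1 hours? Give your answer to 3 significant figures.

129 μg

kemifloxacin: 463 × (1/2)^(52.1/14.1) = 463 × (1/2)^3.695 ≈ 35.749 μg.
cubuvir: 608 × (1/2)^(52.1/19.3) = 608 × (1/2)^2.6995 ≈ 93.601 μg.
Total = 35.749 + 93.601 ≈ 129.35 μg.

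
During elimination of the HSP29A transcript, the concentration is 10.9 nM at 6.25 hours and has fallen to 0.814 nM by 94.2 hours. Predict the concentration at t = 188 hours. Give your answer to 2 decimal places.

0.05 nM

Over Δt = 94.2 − 6.25 = 87.95 hours, the level fell by a factor of 10.9/0.814 ≈ 13.391.
n = log₂(13.391) ≈ 3.7432 half-lives, so t½ = 87.95/3.7432 ≈ 23.496 hours.
From t = 94.2 to t = 188: 0.814 × (1/2)^((188−94.2)/23.496) ≈ 0.051153 nM.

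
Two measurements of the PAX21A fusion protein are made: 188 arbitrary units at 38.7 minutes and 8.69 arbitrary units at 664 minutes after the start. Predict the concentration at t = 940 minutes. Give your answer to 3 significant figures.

Over Δt = 664 − 38.7 = 625.3 minutes, the level fell by a factor of 188/8.69 ≈ 21.634.
n = log₂(21.634) ≈ 4.4352 half-lives, so t½ = 625.3/4.4352 ≈ 140.98 minutes.
From t = 664 to t = 940: 8.69 × (1/2)^((940−664)/140.98) ≈ 2.2372 arbitrary units.

2.24 arbitrary units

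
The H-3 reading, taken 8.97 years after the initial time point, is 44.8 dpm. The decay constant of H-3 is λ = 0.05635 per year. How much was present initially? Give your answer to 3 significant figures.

t½ = ln 2 / λ = 0.69315 / 0.05635 ≈ 12.301 years.
Number of half-lives elapsed: n = 8.97/12.301 ≈ 0.72922.
A₀ = A × 2^n = 44.8 × 2^0.72922 = 44.8 × 1.6577 ≈ 74.267 dpm.

74.3 dpm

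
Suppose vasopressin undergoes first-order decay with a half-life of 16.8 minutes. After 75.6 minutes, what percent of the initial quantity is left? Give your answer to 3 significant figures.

4.42%

n = 75.6/16.8 ≈ 4.5 half-lives.
Fraction remaining = (1/2)^4.5 ≈ 0.044194, i.e. 4.4194%.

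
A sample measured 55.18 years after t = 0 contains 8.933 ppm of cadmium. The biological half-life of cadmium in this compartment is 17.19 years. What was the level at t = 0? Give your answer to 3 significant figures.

Number of half-lives elapsed: n = 55.18/17.19 ≈ 3.21.
A₀ = A × 2^n = 8.933 × 2^3.21 = 8.933 × 9.2535 ≈ 82.662 ppm.

82.7 ppm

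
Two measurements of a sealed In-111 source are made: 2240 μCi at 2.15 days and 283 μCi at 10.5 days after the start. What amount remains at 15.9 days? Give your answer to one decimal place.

Over Δt = 10.5 − 2.15 = 8.35 days, the level fell by a factor of 2240/283 ≈ 7.9152.
n = log₂(7.9152) ≈ 2.9846 half-lives, so t½ = 8.35/2.9846 ≈ 2.7977 days.
From t = 10.5 to t = 15.9: 283 × (1/2)^((15.9−10.5)/2.7977) ≈ 74.258 μCi.

74.3 μCi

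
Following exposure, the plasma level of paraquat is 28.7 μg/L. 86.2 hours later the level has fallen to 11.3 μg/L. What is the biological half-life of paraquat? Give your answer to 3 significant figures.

64.1 hours

A/A₀ = 11.3/28.7 ≈ 0.39373.
n = log₂(2.5398) ≈ 1.3447 half-lives elapsed in 86.2 hours.
t½ = 86.2/1.3447 ≈ 64.102 hours.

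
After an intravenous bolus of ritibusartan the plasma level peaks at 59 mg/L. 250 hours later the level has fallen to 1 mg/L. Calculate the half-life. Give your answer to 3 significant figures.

42.5 hours

A/A₀ = 1/59 ≈ 0.016949.
n = log₂(59) ≈ 5.8826 half-lives elapsed in 250 hours.
t½ = 250/5.8826 ≈ 42.498 hours.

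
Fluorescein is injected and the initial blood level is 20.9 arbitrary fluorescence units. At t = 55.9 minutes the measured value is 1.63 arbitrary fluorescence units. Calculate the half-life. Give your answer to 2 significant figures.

A/A₀ = 1.63/20.9 ≈ 0.07799.
n = log₂(12.822) ≈ 3.6806 half-lives elapsed in 55.9 minutes.
t½ = 55.9/3.6806 ≈ 15.188 minutes.

15 minutes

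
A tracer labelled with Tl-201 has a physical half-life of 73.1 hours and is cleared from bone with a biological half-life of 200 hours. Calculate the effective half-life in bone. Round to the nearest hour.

54 hours

1/t_eff = 1/t_phys + 1/t_biol = 1/73.1 + 1/200 = 0.01868 per hour.
t_eff = 73.1 × 200 / (73.1 + 200) ≈ 53.534 hours.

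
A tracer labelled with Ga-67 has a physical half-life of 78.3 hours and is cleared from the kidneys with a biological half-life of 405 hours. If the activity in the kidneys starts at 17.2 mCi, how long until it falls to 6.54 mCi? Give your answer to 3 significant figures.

91.5 hours

1/t_eff = 1/t_phys + 1/t_biol = 1/78.3 + 1/405 = 0.015241 per hour.
t_eff = 78.3 × 405 / (78.3 + 405) ≈ 65.615 hours.
n = log₂(17.2/6.54) ≈ 1.395; t = 1.395 × 65.615 ≈ 91.535 hours.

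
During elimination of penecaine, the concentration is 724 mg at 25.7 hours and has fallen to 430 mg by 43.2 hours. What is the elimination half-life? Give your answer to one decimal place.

23.3 hours

Over Δt = 43.2 − 25.7 = 17.5 hours, the level fell by a factor of 724/430 ≈ 1.6837.
n = log₂(1.6837) ≈ 0.75165 half-lives, so t½ = 17.5/0.75165 ≈ 23.282 hours.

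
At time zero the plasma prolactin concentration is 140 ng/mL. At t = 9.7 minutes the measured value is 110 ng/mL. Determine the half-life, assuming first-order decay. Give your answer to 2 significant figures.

A/A₀ = 110/140 ≈ 0.78571.
n = log₂(1.2727) ≈ 0.34792 half-lives elapsed in 9.7 minutes.
t½ = 9.7/0.34792 ≈ 27.88 minutes.

28 minutes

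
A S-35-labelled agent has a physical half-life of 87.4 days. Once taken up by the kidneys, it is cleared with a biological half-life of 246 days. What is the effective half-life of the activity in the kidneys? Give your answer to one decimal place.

1/t_eff = 1/t_phys + 1/t_biol = 1/87.4 + 1/246 = 0.015507 per day.
t_eff = 87.4 × 246 / (87.4 + 246) ≈ 64.488 days.

64.5 days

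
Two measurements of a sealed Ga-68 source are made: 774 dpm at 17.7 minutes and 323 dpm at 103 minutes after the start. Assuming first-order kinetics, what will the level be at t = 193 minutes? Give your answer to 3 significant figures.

Over Δt = 103 − 17.7 = 85.3 minutes, the level fell by a factor of 774/323 ≈ 2.3963.
n = log₂(2.3963) ≈ 1.2608 half-lives, so t½ = 85.3/1.2608 ≈ 67.655 minutes.
From t = 103 to t = 193: 323 × (1/2)^((193−103)/67.655) ≈ 128.46 dpm.

128 dpm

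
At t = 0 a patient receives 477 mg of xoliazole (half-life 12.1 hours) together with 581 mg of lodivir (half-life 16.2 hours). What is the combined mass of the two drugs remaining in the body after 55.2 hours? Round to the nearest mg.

75 mg

xoliazole: 477 × (1/2)^(55.2/12.1) = 477 × (1/2)^4.562 ≈ 20.194 mg.
lodivir: 581 × (1/2)^(55.2/16.2) = 581 × (1/2)^3.4074 ≈ 54.758 mg.
Total = 20.194 + 54.758 ≈ 74.952 mg.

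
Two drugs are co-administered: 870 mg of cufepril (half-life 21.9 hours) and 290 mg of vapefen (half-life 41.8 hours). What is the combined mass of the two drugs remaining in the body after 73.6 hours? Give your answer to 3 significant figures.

170 mg

cufepril: 870 × (1/2)^(73.6/21.9) = 870 × (1/2)^3.3607 ≈ 84.691 mg.
vapefen: 290 × (1/2)^(73.6/41.8) = 290 × (1/2)^1.7608 ≈ 85.577 mg.
Total = 84.691 + 85.577 ≈ 170.27 mg.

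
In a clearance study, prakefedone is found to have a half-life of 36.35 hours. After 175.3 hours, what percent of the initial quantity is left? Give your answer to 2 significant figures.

3.5%

n = 175.3/36.35 ≈ 4.8226 half-lives.
Fraction remaining = (1/2)^4.8226 ≈ 0.03534, i.e. 3.534%.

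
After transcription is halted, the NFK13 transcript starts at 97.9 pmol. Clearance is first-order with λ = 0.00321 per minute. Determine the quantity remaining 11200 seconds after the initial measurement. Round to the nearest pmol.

t½ = ln 2 / λ = 0.69315 / 0.00321 ≈ 215.93 minutes.
Convert the elapsed time: 11200 seconds = 186.667 minutes.
Number of half-lives: n = 186.667/215.93 ≈ 0.86446.
Remaining = 97.9 × (1/2)^0.86446 = 97.9 × 0.54925 ≈ 53.772 pmol.

54 pmol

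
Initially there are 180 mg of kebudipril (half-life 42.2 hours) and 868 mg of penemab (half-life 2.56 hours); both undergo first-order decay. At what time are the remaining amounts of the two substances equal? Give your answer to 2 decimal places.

6.19 hours

Set 180·(1/2)^(t/42.2) = 868·(1/2)^(t/2.56).
Taking log₂: log₂(180/868) = t·(1/42.2 − 1/2.56).
log₂(0.20737) = -2.2697; 1/42.2 − 1/2.56 = -0.36693.
t = -2.2697 / -0.36693 ≈ 6.1857 hours.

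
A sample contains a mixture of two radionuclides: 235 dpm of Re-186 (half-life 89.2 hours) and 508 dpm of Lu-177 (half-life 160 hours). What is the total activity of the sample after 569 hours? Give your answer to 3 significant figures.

Re-186: 235 × (1/2)^(569/89.2) = 235 × (1/2)^6.3789 ≈ 2.8237 dpm.
Lu-177: 508 × (1/2)^(569/160) = 508 × (1/2)^3.5562 ≈ 43.184 dpm.
Total = 2.8237 + 43.184 ≈ 46.008 dpm.

46.0 dpm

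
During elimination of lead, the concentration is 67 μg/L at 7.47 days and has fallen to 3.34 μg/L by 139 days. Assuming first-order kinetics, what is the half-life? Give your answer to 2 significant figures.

Over Δt = 139 − 7.47 = 131.53 days, the level fell by a factor of 67/3.34 ≈ 20.06.
n = log₂(20.06) ≈ 4.3262 half-lives, so t½ = 131.53/4.3262 ≈ 30.403 days.

30 days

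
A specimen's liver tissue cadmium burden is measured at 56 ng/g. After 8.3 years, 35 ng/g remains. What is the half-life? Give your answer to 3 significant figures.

12.2 years

A/A₀ = 35/56 ≈ 0.625.
n = log₂(1.6) ≈ 0.67807 half-lives elapsed in 8.3 years.
t½ = 8.3/0.67807 ≈ 12.241 years.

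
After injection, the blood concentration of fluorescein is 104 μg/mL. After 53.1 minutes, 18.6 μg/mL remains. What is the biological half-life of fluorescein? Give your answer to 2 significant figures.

21 minutes

A/A₀ = 18.6/104 ≈ 0.17885.
n = log₂(5.5914) ≈ 2.4832 half-lives elapsed in 53.1 minutes.
t½ = 53.1/2.4832 ≈ 21.384 minutes.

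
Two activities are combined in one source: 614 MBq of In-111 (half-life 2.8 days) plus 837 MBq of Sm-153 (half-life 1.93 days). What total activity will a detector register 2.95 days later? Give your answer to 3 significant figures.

586 MBq

In-111: 614 × (1/2)^(2.95/2.8) = 614 × (1/2)^1.0536 ≈ 295.81 MBq.
Sm-153: 837 × (1/2)^(2.95/1.93) = 837 × (1/2)^1.5285 ≈ 290.14 MBq.
Total = 295.81 + 290.14 ≈ 585.95 MBq.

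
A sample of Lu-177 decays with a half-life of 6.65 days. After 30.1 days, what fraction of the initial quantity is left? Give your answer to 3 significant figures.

0.0434

n = 30.1/6.65 ≈ 4.5263 half-lives.
Fraction remaining = (1/2)^4.5263 ≈ 0.043395.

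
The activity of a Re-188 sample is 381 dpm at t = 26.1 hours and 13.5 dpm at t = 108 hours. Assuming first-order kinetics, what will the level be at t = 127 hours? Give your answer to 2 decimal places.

Over Δt = 108 − 26.1 = 81.9 hours, the level fell by a factor of 381/13.5 ≈ 28.222.
n = log₂(28.222) ≈ 4.8188 half-lives, so t½ = 81.9/4.8188 ≈ 16.996 hours.
From t = 108 to t = 127: 13.5 × (1/2)^((127−108)/16.996) ≈ 6.2203 dpm.

6.22 dpm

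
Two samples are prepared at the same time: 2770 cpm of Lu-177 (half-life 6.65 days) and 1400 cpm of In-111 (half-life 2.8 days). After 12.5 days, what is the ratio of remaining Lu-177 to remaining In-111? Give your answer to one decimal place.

11.9

Lu-177: 2770 × (1/2)^(12.5/6.65) = 2770 × (1/2)^1.8797 ≈ 752.72 cpm.
In-111: 1400 × (1/2)^(12.5/2.8) = 1400 × (1/2)^4.4643 ≈ 63.423 cpm.
Ratio ≈ 752.72 / 63.423 ≈ 11.868.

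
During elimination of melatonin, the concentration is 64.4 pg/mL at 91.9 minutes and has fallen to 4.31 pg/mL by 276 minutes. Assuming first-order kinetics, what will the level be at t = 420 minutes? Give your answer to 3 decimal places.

Over Δt = 276 − 91.9 = 184.1 minutes, the level fell by a factor of 64.4/4.31 ≈ 14.942.
n = log₂(14.942) ≈ 3.9013 half-lives, so t½ = 184.1/3.9013 ≈ 47.189 minutes.
From t = 276 to t = 420: 4.31 × (1/2)^((420−276)/47.189) ≈ 0.51985 pg/mL.

0.520 pg/mL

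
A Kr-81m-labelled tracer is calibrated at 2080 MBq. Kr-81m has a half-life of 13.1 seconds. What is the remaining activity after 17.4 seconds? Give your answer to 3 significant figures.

Number of half-lives: n = 17.4/13.1 ≈ 1.3282.
Remaining = 2080 × (1/2)^1.3282 = 2080 × 0.39825 ≈ 828.37 MBq.

828 MBq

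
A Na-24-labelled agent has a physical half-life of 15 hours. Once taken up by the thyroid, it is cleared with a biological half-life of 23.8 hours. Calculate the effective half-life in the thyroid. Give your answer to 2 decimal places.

9.20 hours

1/t_eff = 1/t_phys + 1/t_biol = 1/15 + 1/23.8 = 0.10868 per hour.
t_eff = 15 × 23.8 / (15 + 23.8) ≈ 9.201 hours.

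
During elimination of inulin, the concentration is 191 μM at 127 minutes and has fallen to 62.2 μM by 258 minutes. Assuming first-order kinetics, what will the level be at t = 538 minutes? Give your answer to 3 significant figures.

Over Δt = 258 − 127 = 131 minutes, the level fell by a factor of 191/62.2 ≈ 3.0707.
n = log₂(3.0707) ≈ 1.6186 half-lives, so t½ = 131/1.6186 ≈ 80.935 minutes.
From t = 258 to t = 538: 62.2 × (1/2)^((538−258)/80.935) ≈ 5.654 μM.

5.65 μM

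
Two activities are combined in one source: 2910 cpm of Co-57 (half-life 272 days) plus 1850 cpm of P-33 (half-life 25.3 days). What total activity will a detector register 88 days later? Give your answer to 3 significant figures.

2490 cpm

Co-57: 2910 × (1/2)^(88/272) = 2910 × (1/2)^0.32353 ≈ 2325.4 cpm.
P-33: 1850 × (1/2)^(88/25.3) = 1850 × (1/2)^3.4783 ≈ 166 cpm.
Total = 2325.4 + 166 ≈ 2491.4 cpm.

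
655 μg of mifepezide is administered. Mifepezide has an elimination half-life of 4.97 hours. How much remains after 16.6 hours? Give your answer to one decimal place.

Number of half-lives: n = 16.6/4.97 ≈ 3.34.
Remaining = 655 × (1/2)^3.34 = 655 × 0.098752 ≈ 64.683 μg.

64.7 μg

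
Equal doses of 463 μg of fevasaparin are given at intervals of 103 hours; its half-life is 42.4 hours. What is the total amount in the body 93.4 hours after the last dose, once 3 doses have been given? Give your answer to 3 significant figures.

123 μg

The 3 doses were given 299.4, 196.4, 93.4 hours ago.
Total = 463·(1/2)^(299.4/42.4) + 463·(1/2)^(196.4/42.4) + 463·(1/2)^(93.4/42.4)
      = 3.4667 + 18.672 + 100.57 ≈ 122.71 μg.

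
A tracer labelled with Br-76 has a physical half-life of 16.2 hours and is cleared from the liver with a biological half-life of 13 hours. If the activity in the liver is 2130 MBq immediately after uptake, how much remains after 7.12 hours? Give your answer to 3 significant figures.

1/t_eff = 1/t_phys + 1/t_biol = 1/16.2 + 1/13 = 0.13865 per hour.
t_eff = 16.2 × 13 / (16.2 + 13) ≈ 7.2123 hours.
Remaining = 2130 × (1/2)^(7.12/7.2123) = 2130 × (1/2)^0.9872 ≈ 1074.5 MBq.

1070 MBq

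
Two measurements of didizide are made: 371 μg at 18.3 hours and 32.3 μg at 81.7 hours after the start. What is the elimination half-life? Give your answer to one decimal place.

Over Δt = 81.7 − 18.3 = 63.4 hours, the level fell by a factor of 371/32.3 ≈ 11.486.
n = log₂(11.486) ≈ 3.5218 half-lives, so t½ = 63.4/3.5218 ≈ 18.002 hours.

18.0 hours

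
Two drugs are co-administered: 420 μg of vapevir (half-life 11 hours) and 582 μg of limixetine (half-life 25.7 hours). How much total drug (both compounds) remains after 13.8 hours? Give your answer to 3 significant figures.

vapevir: 420 × (1/2)^(13.8/11) = 420 × (1/2)^1.2545 ≈ 176.03 μg.
limixetine: 582 × (1/2)^(13.8/25.7) = 582 × (1/2)^0.53696 ≈ 401.13 μg.
Total = 176.03 + 401.13 ≈ 577.16 μg.

577 μg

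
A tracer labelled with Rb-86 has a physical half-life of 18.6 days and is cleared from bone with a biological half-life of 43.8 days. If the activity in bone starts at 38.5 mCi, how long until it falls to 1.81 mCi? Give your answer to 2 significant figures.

1/t_eff = 1/t_phys + 1/t_biol = 1/18.6 + 1/43.8 = 0.076594 per day.
t_eff = 18.6 × 43.8 / (18.6 + 43.8) ≈ 13.056 days.
n = log₂(38.5/1.81) ≈ 4.4108; t = 4.4108 × 13.056 ≈ 57.586 days.

58 days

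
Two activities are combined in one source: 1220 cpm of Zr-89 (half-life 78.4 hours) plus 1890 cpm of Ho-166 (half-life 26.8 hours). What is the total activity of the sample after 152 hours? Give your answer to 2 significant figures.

360 cpm

Zr-89: 1220 × (1/2)^(152/78.4) = 1220 × (1/2)^1.9388 ≈ 318.22 cpm.
Ho-166: 1890 × (1/2)^(152/26.8) = 1890 × (1/2)^5.6716 ≈ 37.079 cpm.
Total = 318.22 + 37.079 ≈ 355.3 cpm.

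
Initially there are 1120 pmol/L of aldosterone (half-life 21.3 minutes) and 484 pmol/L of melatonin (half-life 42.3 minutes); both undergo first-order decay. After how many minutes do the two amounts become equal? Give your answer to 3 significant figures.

Set 1120·(1/2)^(t/21.3) = 484·(1/2)^(t/42.3).
Taking log₂: log₂(1120/484) = t·(1/21.3 − 1/42.3).
log₂(2.314) = 1.2104; 1/21.3 − 1/42.3 = 0.023308.
t = 1.2104 / 0.023308 ≈ 51.932 minutes.

51.9 minutes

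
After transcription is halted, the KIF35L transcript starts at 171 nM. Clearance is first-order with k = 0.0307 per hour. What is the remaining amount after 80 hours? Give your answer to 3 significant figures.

t½ = ln 2 / k = 0.69315 / 0.0307 ≈ 22.578 hours.
Number of half-lives: n = 80/22.578 ≈ 3.5433.
Remaining = 171 × (1/2)^3.5433 = 171 × 0.085777 ≈ 14.668 nM.

14.7 nM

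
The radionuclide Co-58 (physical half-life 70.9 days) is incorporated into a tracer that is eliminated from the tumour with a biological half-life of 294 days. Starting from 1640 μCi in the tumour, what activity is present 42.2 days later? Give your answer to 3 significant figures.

983 μCi

1/t_eff = 1/t_phys + 1/t_biol = 1/70.9 + 1/294 = 0.017506 per day.
t_eff = 70.9 × 294 / (70.9 + 294) ≈ 57.124 days.
Remaining = 1640 × (1/2)^(42.2/57.124) = 1640 × (1/2)^0.73874 ≈ 982.79 μCi.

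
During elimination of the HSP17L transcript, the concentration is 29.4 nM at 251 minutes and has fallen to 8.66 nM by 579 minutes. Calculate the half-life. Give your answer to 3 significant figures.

Over Δt = 579 − 251 = 328 minutes, the level fell by a factor of 29.4/8.66 ≈ 3.3949.
n = log₂(3.3949) ≈ 1.7634 half-lives, so t½ = 328/1.7634 ≈ 186.01 minutes.

186 minutes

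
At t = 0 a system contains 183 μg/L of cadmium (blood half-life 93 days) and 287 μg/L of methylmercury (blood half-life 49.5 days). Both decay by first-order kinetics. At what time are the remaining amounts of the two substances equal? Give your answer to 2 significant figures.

69 days

Set 183·(1/2)^(t/93) = 287·(1/2)^(t/49.5).
Taking log₂: log₂(183/287) = t·(1/93 − 1/49.5).
log₂(0.63763) = -0.64921; 1/93 − 1/49.5 = -0.0094493.
t = -0.64921 / -0.0094493 ≈ 68.704 days.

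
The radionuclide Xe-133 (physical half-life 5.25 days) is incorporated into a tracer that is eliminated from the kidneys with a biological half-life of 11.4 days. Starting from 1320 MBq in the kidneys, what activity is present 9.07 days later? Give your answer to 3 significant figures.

230 MBq

1/t_eff = 1/t_phys + 1/t_biol = 1/5.25 + 1/11.4 = 0.2782 per day.
t_eff = 5.25 × 11.4 / (5.25 + 11.4) ≈ 3.5946 days.
Remaining = 1320 × (1/2)^(9.07/3.5946) = 1320 × (1/2)^2.5232 ≈ 229.62 MBq.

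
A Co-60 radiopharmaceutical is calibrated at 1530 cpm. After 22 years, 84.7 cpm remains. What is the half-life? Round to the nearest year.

5 years

A/A₀ = 84.7/1530 ≈ 0.055359.
n = log₂(18.064) ≈ 4.175 half-lives elapsed in 22 years.
t½ = 22/4.175 ≈ 5.2694 years.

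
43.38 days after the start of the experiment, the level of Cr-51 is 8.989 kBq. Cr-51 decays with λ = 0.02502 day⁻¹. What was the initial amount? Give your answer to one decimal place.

26.6 kBq

t½ = ln 2 / λ = 0.69315 / 0.02502 ≈ 27.704 days.
Number of half-lives elapsed: n = 43.38/27.704 ≈ 1.5659.
A₀ = A × 2^n = 8.989 × 2^1.5659 = 8.989 × 2.9605 ≈ 26.612 kBq.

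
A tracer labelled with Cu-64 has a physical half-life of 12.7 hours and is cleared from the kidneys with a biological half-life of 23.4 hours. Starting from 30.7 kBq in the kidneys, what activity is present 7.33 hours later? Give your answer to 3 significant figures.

1/t_eff = 1/t_phys + 1/t_biol = 1/12.7 + 1/23.4 = 0.12148 per hour.
t_eff = 12.7 × 23.4 / (12.7 + 23.4) ≈ 8.2321 hours.
Remaining = 30.7 × (1/2)^(7.33/8.2321) = 30.7 × (1/2)^0.89041 ≈ 16.561 kBq.

16.6 kBq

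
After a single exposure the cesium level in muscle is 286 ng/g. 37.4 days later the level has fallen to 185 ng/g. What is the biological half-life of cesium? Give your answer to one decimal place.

A/A₀ = 185/286 ≈ 0.64685.
n = log₂(1.5459) ≈ 0.62849 half-lives elapsed in 37.4 days.
t½ = 37.4/0.62849 ≈ 59.508 days.

59.5 days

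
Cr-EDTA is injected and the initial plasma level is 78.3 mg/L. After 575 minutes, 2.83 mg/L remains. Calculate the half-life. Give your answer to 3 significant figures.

120 minutes

A/A₀ = 2.83/78.3 ≈ 0.036143.
n = log₂(27.668) ≈ 4.7901 half-lives elapsed in 575 minutes.
t½ = 575/4.7901 ≈ 120.04 minutes.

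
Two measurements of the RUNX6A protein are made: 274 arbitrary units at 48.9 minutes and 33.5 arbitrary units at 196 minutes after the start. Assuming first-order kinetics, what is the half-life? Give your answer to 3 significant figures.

48.5 minutes

Over Δt = 196 − 48.9 = 147.1 minutes, the level fell by a factor of 274/33.5 ≈ 8.1791.
n = log₂(8.1791) ≈ 3.0319 half-lives, so t½ = 147.1/3.0319 ≈ 48.517 minutes.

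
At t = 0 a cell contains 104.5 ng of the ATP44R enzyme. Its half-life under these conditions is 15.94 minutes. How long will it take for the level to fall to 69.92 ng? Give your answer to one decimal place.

Fraction remaining = 69.92/104.5 ≈ 0.66909.
n = log₂(104.5/69.92) = ln(1.4946)/ln 2 ≈ 0.57973 half-lives.
t = n × t½ = 0.57973 × 15.94 ≈ 9.2408 minutes.

9.2 minutes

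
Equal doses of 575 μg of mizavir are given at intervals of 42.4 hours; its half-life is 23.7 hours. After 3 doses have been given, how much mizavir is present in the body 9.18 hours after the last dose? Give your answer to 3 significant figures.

604 μg

The 3 doses were given 93.98, 51.58, 9.18 hours ago.
Total = 575·(1/2)^(93.98/23.7) + 575·(1/2)^(51.58/23.7) + 575·(1/2)^(9.18/23.7)
      = 36.81 + 127.21 + 439.61 ≈ 603.63 μg.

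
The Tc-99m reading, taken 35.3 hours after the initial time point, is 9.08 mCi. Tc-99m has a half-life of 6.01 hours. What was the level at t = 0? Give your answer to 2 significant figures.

530 mCi

Number of half-lives elapsed: n = 35.3/6.01 ≈ 5.8735.
A₀ = A × 2^n = 9.08 × 2^5.8735 = 9.08 × 58.629 ≈ 532.35 mCi.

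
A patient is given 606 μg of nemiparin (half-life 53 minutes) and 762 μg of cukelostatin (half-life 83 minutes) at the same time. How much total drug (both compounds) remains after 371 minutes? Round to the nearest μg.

39 μg

nemiparin: 606 × (1/2)^(371/53) = 606 × (1/2)^7 ≈ 4.7344 μg.
cukelostatin: 762 × (1/2)^(371/83) = 762 × (1/2)^4.4699 ≈ 34.386 μg.
Total = 4.7344 + 34.386 ≈ 39.121 μg.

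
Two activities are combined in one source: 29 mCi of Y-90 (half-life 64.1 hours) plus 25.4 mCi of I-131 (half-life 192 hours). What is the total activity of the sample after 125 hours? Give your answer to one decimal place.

23.7 mCi

Y-90: 29 × (1/2)^(125/64.1) = 29 × (1/2)^1.9501 ≈ 7.5053 mCi.
I-131: 25.4 × (1/2)^(125/192) = 25.4 × (1/2)^0.65104 ≈ 16.175 mCi.
Total = 7.5053 + 16.175 ≈ 23.681 mCi.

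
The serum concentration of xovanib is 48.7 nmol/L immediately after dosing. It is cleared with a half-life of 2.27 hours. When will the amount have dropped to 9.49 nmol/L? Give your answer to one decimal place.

5.4 hours

Fraction remaining = 9.49/48.7 ≈ 0.19487.
n = log₂(48.7/9.49) = ln(5.1317)/ln 2 ≈ 2.3594 half-lives.
t = n × t½ = 2.3594 × 2.27 ≈ 5.3559 hours.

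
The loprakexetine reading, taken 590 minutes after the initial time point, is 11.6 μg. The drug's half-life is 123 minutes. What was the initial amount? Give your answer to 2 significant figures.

320 μg

Number of half-lives elapsed: n = 590/123 ≈ 4.7967.
A₀ = A × 2^n = 11.6 × 2^4.7967 = 11.6 × 27.795 ≈ 322.42 μg.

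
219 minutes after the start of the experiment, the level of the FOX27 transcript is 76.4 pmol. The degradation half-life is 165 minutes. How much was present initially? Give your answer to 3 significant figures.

192 pmol

Number of half-lives elapsed: n = 219/165 ≈ 1.3273.
A₀ = A × 2^n = 76.4 × 2^1.3273 = 76.4 × 2.5093 ≈ 191.71 pmol.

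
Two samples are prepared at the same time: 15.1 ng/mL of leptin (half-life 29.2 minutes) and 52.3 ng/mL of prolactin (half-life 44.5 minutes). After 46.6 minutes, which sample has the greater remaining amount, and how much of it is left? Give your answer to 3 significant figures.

prolactin, 25.3 ng/mL

leptin: 15.1 × (1/2)^1.5959 ≈ 4.9954 ng/mL.
prolactin: 52.3 × (1/2)^1.0472 ≈ 25.308 ng/mL.
Prolactin has more remaining, at ≈ 25.308 ng/mL.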